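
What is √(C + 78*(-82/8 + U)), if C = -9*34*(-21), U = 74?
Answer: 3*√5066/2 ≈ 106.76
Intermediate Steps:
C = 6426 (C = -306*(-21) = 6426)
√(C + 78*(-82/8 + U)) = √(6426 + 78*(-82/8 + 74)) = √(6426 + 78*(-82*⅛ + 74)) = √(6426 + 78*(-41/4 + 74)) = √(6426 + 78*(255/4)) = √(6426 + 9945/2) = √(22797/2) = 3*√5066/2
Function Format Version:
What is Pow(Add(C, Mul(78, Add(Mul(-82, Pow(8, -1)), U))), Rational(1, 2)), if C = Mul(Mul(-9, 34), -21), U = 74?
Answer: Mul(Rational(3, 2), Pow(5066, Rational(1, 2))) ≈ 106.76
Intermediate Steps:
C = 6426 (C = Mul(-306, -21) = 6426)
Pow(Add(C, Mul(78, Add(Mul(-82, Pow(8, -1)), U))), Rational(1, 2)) = Pow(Add(6426, Mul(78, Add(Mul(-82, Pow(8, -1)), 74))), Rational(1, 2)) = Pow(Add(6426, Mul(78, Add(Mul(-82, Rational(1, 8)), 74))), Rational(1, 2)) = Pow(Add(6426, Mul(78, Add(Rational(-41, 4), 74))), Rational(1, 2)) = Pow(Add(6426, Mul(78, Rational(255, 4))), Rational(1, 2)) = Pow(Add(6426, Rational(9945, 2)), Rational(1, 2)) = Pow(Rational(22797, 2), Rational(1, 2)) = Mul(Rational(3, 2), Pow(5066, Rational(1, 2)))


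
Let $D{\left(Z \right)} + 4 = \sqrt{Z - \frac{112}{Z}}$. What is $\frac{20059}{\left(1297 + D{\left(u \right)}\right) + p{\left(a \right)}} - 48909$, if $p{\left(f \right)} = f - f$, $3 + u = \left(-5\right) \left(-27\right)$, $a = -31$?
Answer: $- \frac{2697291694830}{55166689} - \frac{40118 \sqrt{35706}}{55166689} \approx -48894.0$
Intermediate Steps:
$u = 132$ ($u = -3 - -135 = -3 + 135 = 132$)
$p{\left(f \right)} = 0$
$D{\left(Z \right)} = -4 + \sqrt{Z - \frac{112}{Z}}$
$\frac{20059}{\left(1297 + D{\left(u \right)}\right) + p{\left(a \right)}} - 48909 = \frac{20059}{\left(1297 - \left(4 - \sqrt{132 - \frac{112}{132}}\right)\right) + 0} - 48909 = \frac{20059}{\left(1297 - \left(4 - \sqrt{132 - \frac{28}{33}}\right)\right) + 0} - 48909 = \frac{20059}{\left(1297 - \left(4 - \sqrt{\frac{4328}{33}}\right)\right) + 0} - 48909 = \frac{20059}{\left(1297 - \left(4 - \frac{2 \sqrt{35706}}{33}\right)\right) + 0} - 48909 = \frac{20059}{\left(1293 + \frac{2 \sqrt{35706}}{33}\right) + 0} - 48909 = \frac{20059}{1293 + \frac{2 \sqrt{35706}}{33}} - 48909 = -48909 + \frac{20059}{1293 + \frac{2 \sqrt{35706}}{33}}$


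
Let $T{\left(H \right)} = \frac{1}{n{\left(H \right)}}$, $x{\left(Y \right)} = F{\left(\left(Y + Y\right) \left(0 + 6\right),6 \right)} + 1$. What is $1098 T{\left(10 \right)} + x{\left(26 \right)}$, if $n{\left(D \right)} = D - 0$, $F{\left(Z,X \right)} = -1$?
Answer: $\frac{549}{5} \approx 109.8$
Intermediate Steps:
$n{\left(D \right)} = D$ ($n{\left(D \right)} = D + 0 = D$)
$x{\left(Y \right)} = 0$ ($x{\left(Y \right)} = -1 + 1 = 0$)
$T{\left(H \right)} = \frac{1}{H}$
$1098 T{\left(10 \right)} + x{\left(26 \right)} = \frac{1098}{10} + 0 = 1098 \cdot \frac{1}{10} + 0 = \frac{549}{5} + 0 = \frac{549}{5}$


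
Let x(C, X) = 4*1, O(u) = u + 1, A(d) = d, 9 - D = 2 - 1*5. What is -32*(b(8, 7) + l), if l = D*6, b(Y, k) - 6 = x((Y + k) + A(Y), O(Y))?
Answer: -2624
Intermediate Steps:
D = 12 (D = 9 - (2 - 1*5) = 9 - (2 - 5) = 9 - 1*(-3) = 9 + 3 = 12)
O(u) = 1 + u
x(C, X) = 4
b(Y, k) = 10 (b(Y, k) = 6 + 4 = 10)
l = 72 (l = 12*6 = 72)
-32*(b(8, 7) + l) = -32*(10 + 72) = -32*82 = -2624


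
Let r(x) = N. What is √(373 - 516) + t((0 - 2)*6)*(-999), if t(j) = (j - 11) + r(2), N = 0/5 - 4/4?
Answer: 23976 + I*√143 ≈ 23976.0 + 11.958*I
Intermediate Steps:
N = -1 (N = 0*(⅕) - 4*¼ = 0 - 1 = -1)
r(x) = -1
t(j) = -12 + j (t(j) = (j - 11) - 1 = (-11 + j) - 1 = -12 + j)
√(373 - 516) + t((0 - 2)*6)*(-999) = √(373 - 516) + (-12 + (0 - 2)*6)*(-999) = √(-143) + (-12 - 2*6)*(-999) = I*√143 + (-12 - 12)*(-999) = I*√143 - 24*(-999) = I*√143 + 23976 = 23976 + I*√143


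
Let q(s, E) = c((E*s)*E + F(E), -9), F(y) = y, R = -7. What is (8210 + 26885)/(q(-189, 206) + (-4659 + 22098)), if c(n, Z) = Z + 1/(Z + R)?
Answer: 561520/278879 ≈ 2.0135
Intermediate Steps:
c(n, Z) = Z + 1/(-7 + Z) (c(n, Z) = Z + 1/(Z - 7) = Z + 1/(-7 + Z))
q(s, E) = -145/16 (q(s, E) = (1 + (-9)² - 7*(-9))/(-7 - 9) = (1 + 81 + 63)/(-16) = -1/16*145 = -145/16)
(8210 + 26885)/(q(-189, 206) + (-4659 + 22098)) = (8210 + 26885)/(-145/16 + (-4659 + 22098)) = 35095/(-145/16 + 17439) = 35095/(278879/16) = 35095*(16/278879) = 561520/278879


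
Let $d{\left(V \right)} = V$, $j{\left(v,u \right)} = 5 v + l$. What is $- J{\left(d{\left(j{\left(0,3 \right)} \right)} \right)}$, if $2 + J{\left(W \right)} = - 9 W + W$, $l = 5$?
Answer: $42$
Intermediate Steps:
$j{\left(v,u \right)} = 5 + 5 v$ ($j{\left(v,u \right)} = 5 v + 5 = 5 + 5 v$)
$J{\left(W \right)} = -2 - 8 W$ ($J{\left(W \right)} = -2 + \left(- 9 W + W\right) = -2 - 8 W$)
$- J{\left(d{\left(j{\left(0,3 \right)} \right)} \right)} = - (-2 - 8 \left(5 + 5 \cdot 0\right)) = - (-2 - 8 \left(5 + 0\right)) = - (-2 - 40) = \left(-1\right) \left(-42\right) = 42$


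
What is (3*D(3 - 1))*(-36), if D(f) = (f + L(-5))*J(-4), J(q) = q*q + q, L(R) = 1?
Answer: -3888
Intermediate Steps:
J(q) = q + q² (J(q) = q² + q = q + q²)
D(f) = 12 + 12*f (D(f) = (f + 1)*(-4*(1 - 4)) = (1 + f)*(-4*(-3)) = (1 + f)*12 = 12 + 12*f)
(3*D(3 - 1))*(-36) = (3*(12 + 12*(3 - 1)))*(-36) = (3*(12 + 12*2))*(-36) = (3*(12 + 24))*(-36) = (3*36)*(-36) = 108*(-36) = -3888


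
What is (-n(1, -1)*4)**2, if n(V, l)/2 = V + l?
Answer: 0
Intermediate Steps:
n(V, l) = 2*V + 2*l (n(V, l) = 2*(V + l) = 2*V + 2*l)
(-n(1, -1)*4)**2 = (-(2*1 + 2*(-1))*4)**2 = (-(2 - 2)*4)**2 = (-1*0*4)**2 = (0*4)**2 = 0**2 = 0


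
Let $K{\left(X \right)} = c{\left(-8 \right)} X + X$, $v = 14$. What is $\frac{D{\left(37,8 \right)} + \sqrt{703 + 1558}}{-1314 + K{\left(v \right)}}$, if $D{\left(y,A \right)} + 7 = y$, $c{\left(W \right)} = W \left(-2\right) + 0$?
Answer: $- \frac{15}{538} - \frac{\sqrt{2261}}{1076} \approx -0.072073$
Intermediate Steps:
$c{\left(W \right)} = - 2 W$ ($c{\left(W \right)} = - 2 W + 0 = - 2 W$)
$D{\left(y,A \right)} = -7 + y$
$K{\left(X \right)} = 17 X$ ($K{\left(X \right)} = \left(-2\right) \left(-8\right) X + X = 16 X + X = 17 X$)
$\frac{D{\left(37,8 \right)} + \sqrt{703 + 1558}}{-1314 + K{\left(v \right)}} = \frac{\left(-7 + 37\right) + \sqrt{703 + 1558}}{-1314 + 17 \cdot 14} = \frac{30 + \sqrt{2261}}{-1314 + 238} = \frac{30 + \sqrt{2261}}{-1076} = \left(30 + \sqrt{2261}\right) \left(- \frac{1}{1076}\right) = - \frac{15}{538} - \frac{\sqrt{2261}}{1076}$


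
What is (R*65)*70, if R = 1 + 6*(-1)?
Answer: -22750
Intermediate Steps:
R = -5 (R = 1 - 6 = -5)
(R*65)*70 = -5*65*70 = -325*70 = -22750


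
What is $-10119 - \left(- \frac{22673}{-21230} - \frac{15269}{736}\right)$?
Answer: $- \frac{78902367389}{7812640} \approx -10099.0$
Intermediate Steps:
$-10119 - \left(- \frac{22673}{-21230} - \frac{15269}{736}\right) = -10119 - \left(\left(-22673\right) \left(- \frac{1}{21230}\right) - \frac{15269}{736}\right) = -10119 - \left(\frac{22673}{21230} - \frac{15269}{736}\right) = -10119 - - \frac{153736771}{7812640} = -10119 + \frac{153736771}{7812640} = - \frac{78902367389}{7812640}$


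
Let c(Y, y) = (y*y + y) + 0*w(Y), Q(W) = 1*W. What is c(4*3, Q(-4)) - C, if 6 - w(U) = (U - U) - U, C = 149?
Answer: -137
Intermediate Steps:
Q(W) = W
w(U) = 6 + U (w(U) = 6 - ((U - U) - U) = 6 - (0 - U) = 6 - (-1)*U = 6 + U)
c(Y, y) = y + y**2 (c(Y, y) = (y*y + y) + 0*(6 + Y) = (y**2 + y) + 0 = (y + y**2) + 0 = y + y**2)
c(4*3, Q(-4)) - C = -4*(1 - 4) - 1*149 = -4*(-3) - 149 = 12 - 149 = -137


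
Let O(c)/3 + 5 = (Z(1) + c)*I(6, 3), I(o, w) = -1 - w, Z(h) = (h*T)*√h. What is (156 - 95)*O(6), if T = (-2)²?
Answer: -8235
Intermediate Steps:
T = 4
Z(h) = 4*h^(3/2) (Z(h) = (h*4)*√h = (4*h)*√h = 4*h^(3/2))
O(c) = -63 - 12*c (O(c) = -15 + 3*((4*1^(3/2) + c)*(-1 - 1*3)) = -15 + 3*((4*1 + c)*(-1 - 3)) = -15 + 3*((4 + c)*(-4)) = -15 + 3*(-16 - 4*c) = -15 + (-48 - 12*c) = -63 - 12*c)
(156 - 95)*O(6) = (156 - 95)*(-63 - 12*6) = 61*(-63 - 72) = 61*(-135) = -8235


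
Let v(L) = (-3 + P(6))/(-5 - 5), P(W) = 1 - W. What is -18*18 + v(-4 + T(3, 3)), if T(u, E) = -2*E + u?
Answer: -1616/5 ≈ -323.20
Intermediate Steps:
T(u, E) = u - 2*E
v(L) = 4/5 (v(L) = (-3 + (1 - 1*6))/(-5 - 5) = (-3 + (1 - 6))/(-10) = (-3 - 5)*(-1/10) = -8*(-1/10) = 4/5)
-18*18 + v(-4 + T(3, 3)) = -18*18 + 4/5 = -324 + 4/5 = -1616/5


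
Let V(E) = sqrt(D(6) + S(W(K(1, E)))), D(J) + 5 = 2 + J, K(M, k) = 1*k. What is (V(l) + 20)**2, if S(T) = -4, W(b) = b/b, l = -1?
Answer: (20 + I)**2 ≈ 399.0 + 40.0*I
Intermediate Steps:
K(M, k) = k
W(b) = 1
D(J) = -3 + J (D(J) = -5 + (2 + J) = -3 + J)
V(E) = I (V(E) = sqrt((-3 + 6) - 4) = sqrt(3 - 4) = sqrt(-1) = I)
(V(l) + 20)**2 = (I + 20)**2 = (20 + I)**2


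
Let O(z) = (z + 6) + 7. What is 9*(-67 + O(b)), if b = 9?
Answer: -405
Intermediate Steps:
O(z) = 13 + z (O(z) = (6 + z) + 7 = 13 + z)
9*(-67 + O(b)) = 9*(-67 + (13 + 9)) = 9*(-67 + 22) = 9*(-45) = -405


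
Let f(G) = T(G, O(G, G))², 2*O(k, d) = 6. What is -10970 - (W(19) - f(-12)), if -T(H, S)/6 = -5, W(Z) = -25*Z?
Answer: -9595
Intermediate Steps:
O(k, d) = 3 (O(k, d) = (½)*6 = 3)
T(H, S) = 30 (T(H, S) = -6*(-5) = 30)
f(G) = 900 (f(G) = 30² = 900)
-10970 - (W(19) - f(-12)) = -10970 - (-25*19 - 1*900) = -10970 - (-475 - 900) = -10970 - 1*(-1375) = -10970 + 1375 = -9595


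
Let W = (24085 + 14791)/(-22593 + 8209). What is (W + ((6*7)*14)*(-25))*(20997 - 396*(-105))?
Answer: -3308503498263/3596 ≈ -9.2005e+8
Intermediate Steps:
W = -9719/3596 (W = 38876/(-14384) = 38876*(-1/14384) = -9719/3596 ≈ -2.7027)
(W + ((6*7)*14)*(-25))*(20997 - 396*(-105)) = (-9719/3596 + ((6*7)*14)*(-25))*(20997 - 396*(-105)) = (-9719/3596 + (42*14)*(-25))*(20997 + 41580) = (-9719/3596 + 588*(-25))*62577 = (-9719/3596 - 14700)*62577 = -52870919/3596*62577 = -3308503498263/3596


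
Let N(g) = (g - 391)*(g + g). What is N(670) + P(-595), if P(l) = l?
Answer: 373265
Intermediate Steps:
N(g) = 2*g*(-391 + g) (N(g) = (-391 + g)*(2*g) = 2*g*(-391 + g))
N(670) + P(-595) = 2*670*(-391 + 670) - 595 = 2*670*279 - 595 = 373860 - 595 = 373265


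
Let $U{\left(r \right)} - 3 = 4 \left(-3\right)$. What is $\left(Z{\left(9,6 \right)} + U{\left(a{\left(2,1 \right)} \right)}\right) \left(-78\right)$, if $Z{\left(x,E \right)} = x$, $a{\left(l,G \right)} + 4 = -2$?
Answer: $0$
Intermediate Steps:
$a{\left(l,G \right)} = -6$ ($a{\left(l,G \right)} = -4 - 2 = -6$)
$U{\left(r \right)} = -9$ ($U{\left(r \right)} = 3 + 4 \left(-3\right) = 3 - 12 = -9$)
$\left(Z{\left(9,6 \right)} + U{\left(a{\left(2,1 \right)} \right)}\right) \left(-78\right) = \left(9 - 9\right) \left(-78\right) = 0 \left(-78\right) = 0$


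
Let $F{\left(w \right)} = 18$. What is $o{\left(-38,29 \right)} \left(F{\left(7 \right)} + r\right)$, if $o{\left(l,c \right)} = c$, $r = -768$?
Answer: $-21750$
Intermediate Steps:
$o{\left(-38,29 \right)} \left(F{\left(7 \right)} + r\right) = 29 \left(18 - 768\right) = 29 \left(-750\right) = -21750$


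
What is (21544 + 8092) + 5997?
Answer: 35633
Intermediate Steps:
(21544 + 8092) + 5997 = 29636 + 5997 = 35633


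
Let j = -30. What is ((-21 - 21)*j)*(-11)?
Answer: -13860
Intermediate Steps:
((-21 - 21)*j)*(-11) = ((-21 - 21)*(-30))*(-11) = -42*(-30)*(-11) = 1260*(-11) = -13860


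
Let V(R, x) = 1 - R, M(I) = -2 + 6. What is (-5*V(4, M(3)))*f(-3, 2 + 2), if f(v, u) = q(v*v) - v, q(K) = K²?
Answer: 1260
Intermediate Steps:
M(I) = 4
f(v, u) = v⁴ - v (f(v, u) = (v*v)² - v = (v²)² - v = v⁴ - v)
(-5*V(4, M(3)))*f(-3, 2 + 2) = (-5*(1 - 1*4))*((-3)⁴ - 1*(-3)) = (-5*(1 - 4))*(81 + 3) = -5*(-3)*84 = 15*84 = 1260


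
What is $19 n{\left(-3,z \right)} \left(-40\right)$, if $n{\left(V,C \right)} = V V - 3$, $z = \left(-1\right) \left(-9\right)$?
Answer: $-4560$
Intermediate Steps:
$z = 9$
$n{\left(V,C \right)} = -3 + V^{2}$ ($n{\left(V,C \right)} = V^{2} - 3 = -3 + V^{2}$)
$19 n{\left(-3,z \right)} \left(-40\right) = 19 \left(-3 + \left(-3\right)^{2}\right) \left(-40\right) = 19 \left(-3 + 9\right) \left(-40\right) = 19 \cdot 6 \left(-40\right) = 114 \left(-40\right) = -4560$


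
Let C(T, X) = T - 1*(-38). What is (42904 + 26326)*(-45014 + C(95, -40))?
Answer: -3107111630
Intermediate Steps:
C(T, X) = 38 + T (C(T, X) = T + 38 = 38 + T)
(42904 + 26326)*(-45014 + C(95, -40)) = (42904 + 26326)*(-45014 + (38 + 95)) = 69230*(-45014 + 133) = 69230*(-44881) = -3107111630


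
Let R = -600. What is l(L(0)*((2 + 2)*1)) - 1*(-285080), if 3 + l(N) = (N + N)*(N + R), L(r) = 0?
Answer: 285077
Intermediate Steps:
l(N) = -3 + 2*N*(-600 + N) (l(N) = -3 + (N + N)*(N - 600) = -3 + (2*N)*(-600 + N) = -3 + 2*N*(-600 + N))
l(L(0)*((2 + 2)*1)) - 1*(-285080) = (-3 - 0*(2 + 2)*1 + 2*(0*((2 + 2)*1))**2) - 1*(-285080) = (-3 - 0*4*1 + 2*(0*(4*1))**2) + 285080 = (-3 - 0*4 + 2*(0*4)**2) + 285080 = (-3 - 1200*0 + 2*0**2) + 285080 = (-3 + 0 + 2*0) + 285080 = (-3 + 0 + 0) + 285080 = -3 + 285080 = 285077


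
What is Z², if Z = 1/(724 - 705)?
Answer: 1/361 ≈ 0.0027701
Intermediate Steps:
Z = 1/19 ≈ 0.052632
Z² = (1/19)² = 1/361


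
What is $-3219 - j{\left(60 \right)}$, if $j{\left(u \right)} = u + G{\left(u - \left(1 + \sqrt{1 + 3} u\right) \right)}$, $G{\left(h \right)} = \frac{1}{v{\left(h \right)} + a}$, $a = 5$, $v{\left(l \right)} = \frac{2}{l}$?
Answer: $- \frac{993598}{303} \approx -3279.2$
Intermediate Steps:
$G{\left(h \right)} = \frac{1}{5 + \frac{2}{h}}$ ($G{\left(h \right)} = \frac{1}{\frac{2}{h} + 5} = \frac{1}{5 + \frac{2}{h}}$)
$j{\left(u \right)} = u + \frac{-1 - u}{-3 - 5 u}$ ($j{\left(u \right)} = u + \frac{u - \left(1 + \sqrt{1 + 3} u\right)}{2 + 5 \left(u - \left(1 + \sqrt{1 + 3} u\right)\right)} = u + \frac{u - \left(1 + \sqrt{4} u\right)}{2 + 5 \left(u - \left(1 + \sqrt{4} u\right)\right)} = u + \frac{u - \left(1 + 2 u\right)}{2 + 5 \left(u - \left(1 + 2 u\right)\right)} = u + \frac{-1 - u}{2 + 5 \left(-1 - u\right)} = u + \frac{-1 - u}{2 - \left(5 + 5 u\right)} = u + \frac{-1 - u}{-3 - 5 u}$)
$-3219 - j{\left(60 \right)} = -3219 - \frac{1 + 60 + 60 \left(3 + 5 \cdot 60\right)}{3 + 5 \cdot 60} = -3219 - \frac{1 + 60 + 60 \left(3 + 300\right)}{3 + 300} = -3219 - \frac{1 + 60 + 60 \cdot 303}{303} = -3219 - \frac{1 + 60 + 18180}{303} = -3219 - \frac{1}{303} \cdot 18241 = -3219 - \frac{18241}{303} = - \frac{993598}{303}$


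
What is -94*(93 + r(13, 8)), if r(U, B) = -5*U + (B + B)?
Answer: -4136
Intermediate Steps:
r(U, B) = -5*U + 2*B
-94*(93 + r(13, 8)) = -94*(93 + (-5*13 + 2*8)) = -94*(93 + (-65 + 16)) = -94*(93 - 49) = -94*44 = -4136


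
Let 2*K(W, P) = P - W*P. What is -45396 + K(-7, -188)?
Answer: -46148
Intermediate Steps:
K(W, P) = P/2 - P*W/2 (K(W, P) = (P - W*P)/2 = (P - P*W)/2 = P/2 - P*W/2)
-45396 + K(-7, -188) = -45396 + (½)*(-188)*(1 - 1*(-7)) = -45396 + (½)*(-188)*(1 + 7) = -45396 + (½)*(-188)*8 = -45396 - 752 = -46148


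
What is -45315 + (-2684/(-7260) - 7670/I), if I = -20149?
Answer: -150651074636/3324585 ≈ -45314.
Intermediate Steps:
-45315 + (-2684/(-7260) - 7670/I) = -45315 + (-2684/(-7260) - 7670/(-20149)) = -45315 + (-2684*(-1/7260) - 7670*(-1/20149)) = -45315 + (61/165 + 7670/20149) = -45315 + 2494639/3324585 = -150651074636/3324585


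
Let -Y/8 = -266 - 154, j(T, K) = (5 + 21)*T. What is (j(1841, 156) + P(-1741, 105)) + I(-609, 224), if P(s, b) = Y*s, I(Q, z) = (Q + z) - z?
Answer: -5802503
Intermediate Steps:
I(Q, z) = Q
j(T, K) = 26*T
Y = 3360 (Y = -8*(-266 - 154) = -8*(-420) = 3360)
P(s, b) = 3360*s
(j(1841, 156) + P(-1741, 105)) + I(-609, 224) = (26*1841 + 3360*(-1741)) - 609 = (47866 - 5849760) - 609 = -5801894 - 609 = -5802503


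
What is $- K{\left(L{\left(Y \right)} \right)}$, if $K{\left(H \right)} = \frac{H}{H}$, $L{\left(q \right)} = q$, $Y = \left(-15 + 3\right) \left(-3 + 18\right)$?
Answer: $-1$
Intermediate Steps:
$Y = -180$ ($Y = \left(-12\right) 15 = -180$)
$K{\left(H \right)} = 1$
$- K{\left(L{\left(Y \right)} \right)} = \left(-1\right) 1 = -1$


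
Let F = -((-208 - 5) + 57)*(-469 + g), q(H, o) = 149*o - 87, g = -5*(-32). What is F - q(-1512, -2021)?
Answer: 253012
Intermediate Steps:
g = 160
q(H, o) = -87 + 149*o
F = -48204 (F = -((-208 - 5) + 57)*(-469 + 160) = -(-213 + 57)*(-309) = -(-156)*(-309) = -1*48204 = -48204)
F - q(-1512, -2021) = -48204 - (-87 + 149*(-2021)) = -48204 - (-87 - 301129) = -48204 - 1*(-301216) = -48204 + 301216 = 253012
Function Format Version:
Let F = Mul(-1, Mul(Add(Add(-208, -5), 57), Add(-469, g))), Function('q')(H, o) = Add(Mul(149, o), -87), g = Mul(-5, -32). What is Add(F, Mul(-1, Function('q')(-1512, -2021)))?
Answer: 253012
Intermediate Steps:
g = 160
Function('q')(H, o) = Add(-87, Mul(149, o))
F = -48204 (F = Mul(-1, Mul(Add(Add(-208, -5), 57), Add(-469, 160))) = Mul(-1, Mul(Add(-213, 57), -309)) = Mul(-1, Mul(-156, -309)) = Mul(-1, 48204) = -48204)
Add(F, Mul(-1, Function('q')(-1512, -2021))) = Add(-48204, Mul(-1, Add(-87, Mul(149, -2021)))) = Add(-48204, Mul(-1, Add(-87, -301129))) = Add(-48204, Mul(-1, -301216)) = Add(-48204, 301216) = 253012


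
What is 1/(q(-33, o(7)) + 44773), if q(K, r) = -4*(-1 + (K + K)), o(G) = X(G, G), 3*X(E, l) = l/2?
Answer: 1/45041 ≈ 2.2202e-5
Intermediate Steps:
X(E, l) = l/6 (X(E, l) = (l/2)/3 = l/6)
o(G) = G/6
q(K, r) = 4 - 8*K (q(K, r) = -4*(-1 + 2*K) = 4 - 8*K)
1/(q(-33, o(7)) + 44773) = 1/((4 - 8*(-33)) + 44773) = 1/((4 + 264) + 44773) = 1/(268 + 44773) = 1/45041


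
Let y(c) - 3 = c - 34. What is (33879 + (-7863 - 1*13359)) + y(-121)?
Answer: 12505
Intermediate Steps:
y(c) = -31 + c (y(c) = 3 + (c - 34) = 3 + (-34 + c) = -31 + c)
(33879 + (-7863 - 1*13359)) + y(-121) = (33879 + (-7863 - 1*13359)) + (-31 - 121) = (33879 + (-7863 - 13359)) - 152 = (33879 - 21222) - 152 = 12657 - 152 = 12505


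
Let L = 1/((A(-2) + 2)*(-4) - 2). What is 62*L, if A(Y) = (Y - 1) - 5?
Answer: 31/11 ≈ 2.8182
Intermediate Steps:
A(Y) = -6 + Y (A(Y) = (-1 + Y) - 5 = -6 + Y)
L = 1/22 (L = 1/(((-6 - 2) + 2)*(-4) - 2) = 1/((-8 + 2)*(-4) - 2) = 1/(-6*(-4) - 2) = 1/(24 - 2) = 1/22 ≈ 0.045455)
62*L = 62*(1/22) = 31/11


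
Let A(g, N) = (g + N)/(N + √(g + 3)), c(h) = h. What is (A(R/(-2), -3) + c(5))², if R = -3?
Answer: 73/2 + 6*√2 ≈ 44.985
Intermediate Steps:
A(g, N) = (N + g)/(N + √(3 + g))
(A(R/(-2), -3) + c(5))² = ((-3 - 3/(-2))/(-3 + √(3 - 3/(-2))) + 5)² = ((-3 - 3*(-½))/(-3 + √(3 - 3*(-½))) + 5)² = ((-3 + 3/2)/(-3 + √(3 + 3/2)) + 5)² = (-3/2/(-3 + √(9/2)) + 5)² = (-3/2/(-3 + 3*√2/2) + 5)² = (-3/(2*(-3 + 3*√2/2)) + 5)² = (5 - 3/(2*(-3 + 3*√2/2)))²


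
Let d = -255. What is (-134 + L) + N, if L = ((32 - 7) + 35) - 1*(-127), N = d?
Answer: -202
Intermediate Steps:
N = -255
L = 187 (L = (25 + 35) + 127 = 60 + 127 = 187)
(-134 + L) + N = (-134 + 187) - 255 = 53 - 255 = -202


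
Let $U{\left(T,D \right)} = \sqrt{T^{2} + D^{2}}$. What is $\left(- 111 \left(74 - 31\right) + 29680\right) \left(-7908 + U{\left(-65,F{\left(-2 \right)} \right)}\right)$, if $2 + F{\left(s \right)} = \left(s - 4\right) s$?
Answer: $-196964556 + 124535 \sqrt{173} \approx -1.9533 \cdot 10^{8}$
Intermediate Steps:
$F{\left(s \right)} = -2 + s \left(-4 + s\right)$ ($F{\left(s \right)} = -2 + \left(s - 4\right) s = -2 + \left(-4 + s\right) s = -2 + s \left(-4 + s\right)$)
$U{\left(T,D \right)} = \sqrt{D^{2} + T^{2}}$
$\left(- 111 \left(74 - 31\right) + 29680\right) \left(-7908 + U{\left(-65,F{\left(-2 \right)} \right)}\right) = \left(- 111 \left(74 - 31\right) + 29680\right) \left(-7908 + \sqrt{\left(-2 + \left(-2\right)^{2} - -8\right)^{2} + \left(-65\right)^{2}}\right) = \left(\left(-111\right) 43 + 29680\right) \left(-7908 + \sqrt{\left(-2 + 4 + 8\right)^{2} + 4225}\right) = \left(-4773 + 29680\right) \left(-7908 + \sqrt{10^{2} + 4225}\right) = 24907 \left(-7908 + \sqrt{100 + 4225}\right) = 24907 \left(-7908 + \sqrt{4325}\right) = 24907 \left(-7908 + 5 \sqrt{173}\right) = -196964556 + 124535 \sqrt{173}$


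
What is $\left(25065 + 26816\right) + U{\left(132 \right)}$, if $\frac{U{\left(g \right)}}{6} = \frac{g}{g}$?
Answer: $51887$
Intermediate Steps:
$U{\left(g \right)} = 6$ ($U{\left(g \right)} = 6 \frac{g}{g} = 6 \cdot 1 = 6$)
$\left(25065 + 26816\right) + U{\left(132 \right)} = \left(25065 + 26816\right) + 6 = 51881 + 6 = 51887$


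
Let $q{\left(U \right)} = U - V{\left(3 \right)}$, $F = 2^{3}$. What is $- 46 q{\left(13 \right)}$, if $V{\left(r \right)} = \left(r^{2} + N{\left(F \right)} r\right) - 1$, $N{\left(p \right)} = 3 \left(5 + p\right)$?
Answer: $5152$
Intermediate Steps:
$F = 8$
$N{\left(p \right)} = 15 + 3 p$
$V{\left(r \right)} = -1 + r^{2} + 39 r$ ($V{\left(r \right)} = \left(r^{2} + \left(15 + 3 \cdot 8\right) r\right) - 1 = \left(r^{2} + \left(15 + 24\right) r\right) - 1 = \left(r^{2} + 39 r\right) - 1 = -1 + r^{2} + 39 r$)
$q{\left(U \right)} = -125 + U$ ($q{\left(U \right)} = U - \left(-1 + 3^{2} + 39 \cdot 3\right) = U - \left(-1 + 9 + 117\right) = U - 125 = -125 + U$)
$- 46 q{\left(13 \right)} = - 46 \left(-125 + 13\right) = \left(-46\right) \left(-112\right) = 5152$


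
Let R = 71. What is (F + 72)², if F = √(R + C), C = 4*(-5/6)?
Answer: (216 + √609)²/9 ≈ 6436.2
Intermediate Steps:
C = -10/3 (C = 4*(-5*⅙) = 4*(-⅚) = -10/3 ≈ -3.3333)
F = √609/3 (F = √(71 - 10/3) = √(203/3) = √609/3 ≈ 8.2260)
(F + 72)² = (√609/3 + 72)² = (72 + √609/3)²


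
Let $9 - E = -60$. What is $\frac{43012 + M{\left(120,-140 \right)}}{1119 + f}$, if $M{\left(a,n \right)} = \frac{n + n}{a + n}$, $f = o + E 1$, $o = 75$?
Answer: $\frac{14342}{421} \approx 34.067$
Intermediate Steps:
$E = 69$ ($E = 9 - -60 = 9 + 60 = 69$)
$f = 144$ ($f = 75 + 69 \cdot 1 = 75 + 69 = 144$)
$M{\left(a,n \right)} = \frac{2 n}{a + n}$
$\frac{43012 + M{\left(120,-140 \right)}}{1119 + f} = \frac{43012 + 2 \left(-140\right) \frac{1}{120 - 140}}{1119 + 144} = \frac{43012 + 2 \left(-140\right) \frac{1}{-20}}{1263} = \left(43012 + 2 \left(-140\right) \left(- \frac{1}{20}\right)\right) \frac{1}{1263} = \left(43012 + 14\right) \frac{1}{1263} = 43026 \cdot \frac{1}{1263} = \frac{14342}{421}$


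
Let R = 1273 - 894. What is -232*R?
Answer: -87928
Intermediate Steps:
R = 379
-232*R = -232*379 = -87928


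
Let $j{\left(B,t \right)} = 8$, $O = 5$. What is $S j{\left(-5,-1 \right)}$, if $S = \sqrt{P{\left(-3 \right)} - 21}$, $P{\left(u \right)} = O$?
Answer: $32 i \approx 32.0 i$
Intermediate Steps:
$P{\left(u \right)} = 5$
$S = 4 i$ ($S = \sqrt{5 - 21} = \sqrt{-16} = 4 i \approx 4.0 i$)
$S j{\left(-5,-1 \right)} = 4 i 8 = 32 i$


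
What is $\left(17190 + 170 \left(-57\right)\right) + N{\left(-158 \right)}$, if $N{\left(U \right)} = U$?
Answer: $7342$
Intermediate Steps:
$\left(17190 + 170 \left(-57\right)\right) + N{\left(-158 \right)} = \left(17190 + 170 \left(-57\right)\right) - 158 = \left(17190 - 9690\right) - 158 = 7500 - 158 = 7342$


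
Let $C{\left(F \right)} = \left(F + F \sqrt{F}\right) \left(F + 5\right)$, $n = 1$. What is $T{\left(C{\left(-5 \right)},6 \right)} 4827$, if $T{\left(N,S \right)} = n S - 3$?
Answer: $14481$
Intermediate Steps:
$C{\left(F \right)} = \left(5 + F\right) \left(F + F^{\frac{3}{2}}\right)$ ($C{\left(F \right)} = \left(F + F^{\frac{3}{2}}\right) \left(5 + F\right) = \left(5 + F\right) \left(F + F^{\frac{3}{2}}\right)$)
$T{\left(N,S \right)} = -3 + S$ ($T{\left(N,S \right)} = 1 S - 3 = S - 3 = -3 + S$)
$T{\left(C{\left(-5 \right)},6 \right)} 4827 = \left(-3 + 6\right) 4827 = 3 \cdot 4827 = 14481$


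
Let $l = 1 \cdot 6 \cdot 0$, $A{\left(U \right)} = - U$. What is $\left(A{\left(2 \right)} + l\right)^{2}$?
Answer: $4$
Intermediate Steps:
$l = 0$ ($l = 6 \cdot 0 = 0$)
$\left(A{\left(2 \right)} + l\right)^{2} = \left(\left(-1\right) 2 + 0\right)^{2} = \left(-2 + 0\right)^{2} = \left(-2\right)^{2} = 4$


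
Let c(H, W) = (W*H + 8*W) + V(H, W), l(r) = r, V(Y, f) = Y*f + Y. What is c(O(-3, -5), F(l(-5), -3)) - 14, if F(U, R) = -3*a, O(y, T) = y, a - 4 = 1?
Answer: -47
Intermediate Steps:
a = 5 (a = 4 + 1 = 5)
V(Y, f) = Y + Y*f
F(U, R) = -15 (F(U, R) = -3*5 = -15)
c(H, W) = 8*W + H*W + H*(1 + W) (c(H, W) = (W*H + 8*W) + H*(1 + W) = (H*W + 8*W) + H*(1 + W) = (8*W + H*W) + H*(1 + W) = 8*W + H*W + H*(1 + W))
c(O(-3, -5), F(l(-5), -3)) - 14 = (-3 + 8*(-15) + 2*(-3)*(-15)) - 14 = (-3 - 120 + 90) - 14 = -33 - 14 = -47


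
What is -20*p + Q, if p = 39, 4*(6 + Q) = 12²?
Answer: -750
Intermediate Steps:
Q = 30 (Q = -6 + (¼)*12² = -6 + (¼)*144 = -6 + 36 = 30)
-20*p + Q = -20*39 + 30 = -780 + 30 = -750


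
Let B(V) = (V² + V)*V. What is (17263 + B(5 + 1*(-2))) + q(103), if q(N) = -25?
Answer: 17274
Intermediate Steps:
B(V) = V*(V + V²) (B(V) = (V + V²)*V = V*(V + V²))
(17263 + B(5 + 1*(-2))) + q(103) = (17263 + (5 + 1*(-2))²*(1 + (5 + 1*(-2)))) - 25 = (17263 + (5 - 2)²*(1 + (5 - 2))) - 25 = (17263 + 3²*(1 + 3)) - 25 = (17263 + 9*4) - 25 = (17263 + 36) - 25 = 17299 - 25 = 17274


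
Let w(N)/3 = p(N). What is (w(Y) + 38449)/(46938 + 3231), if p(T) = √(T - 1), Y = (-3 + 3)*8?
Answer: 38449/50169 + I/16723 ≈ 0.76639 + 5.9798e-5*I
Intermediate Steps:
Y = 0 (Y = 0*8 = 0)
p(T) = √(-1 + T)
w(N) = 3*√(-1 + N)
(w(Y) + 38449)/(46938 + 3231) = (3*√(-1 + 0) + 38449)/(46938 + 3231) = (3*√(-1) + 38449)/50169 = (3*I + 38449)*(1/50169) = (38449 + 3*I)*(1/50169) = 38449/50169 + I/16723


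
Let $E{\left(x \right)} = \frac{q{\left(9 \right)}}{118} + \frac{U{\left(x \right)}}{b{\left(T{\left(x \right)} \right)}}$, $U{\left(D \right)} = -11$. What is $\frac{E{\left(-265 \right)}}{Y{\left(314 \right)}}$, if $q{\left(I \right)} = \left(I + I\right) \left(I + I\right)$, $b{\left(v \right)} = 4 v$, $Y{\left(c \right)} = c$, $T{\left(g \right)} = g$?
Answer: $\frac{172369}{19637560} \approx 0.0087775$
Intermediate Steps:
$q{\left(I \right)} = 4 I^{2}$ ($q{\left(I \right)} = 2 I 2 I = 4 I^{2}$)
$E{\left(x \right)} = \frac{162}{59} - \frac{11}{4 x}$ ($E{\left(x \right)} = \frac{4 \cdot 9^{2}}{118} - \frac{11}{4 x} = 4 \cdot 81 \cdot \frac{1}{118} - 11 \frac{1}{4 x} = 324 \cdot \frac{1}{118} - \frac{11}{4 x} = \frac{162}{59} - \frac{11}{4 x}$)
$\frac{E{\left(-265 \right)}}{Y{\left(314 \right)}} = \frac{\frac{1}{236} \frac{1}{-265} \left(-649 + 648 \left(-265\right)\right)}{314} = \frac{1}{236} \left(- \frac{1}{265}\right) \left(-649 - 171720\right) \frac{1}{314} = \frac{1}{236} \left(- \frac{1}{265}\right) \left(-172369\right) \frac{1}{314} = \frac{172369}{62540} \cdot \frac{1}{314} = \frac{172369}{19637560}$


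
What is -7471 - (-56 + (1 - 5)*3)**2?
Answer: -12095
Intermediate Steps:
-7471 - (-56 + (1 - 5)*3)**2 = -7471 - (-56 - 4*3)**2 = -7471 - (-56 - 12)**2 = -7471 - 1*(-68)**2 = -7471 - 1*4624 = -7471 - 4624 = -12095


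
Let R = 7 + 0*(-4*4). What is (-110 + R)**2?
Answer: 10609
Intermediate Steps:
R = 7 (R = 7 + 0*(-16) = 7 + 0 = 7)
(-110 + R)**2 = (-110 + 7)**2 = (-103)**2 = 10609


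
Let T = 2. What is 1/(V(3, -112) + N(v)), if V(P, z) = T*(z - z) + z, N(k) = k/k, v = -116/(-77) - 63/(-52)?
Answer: -1/111 ≈ -0.0090090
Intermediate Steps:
v = 10883/4004 (v = -116*(-1/77) - 63*(-1/52) = 116/77 + 63/52 = 10883/4004 ≈ 2.7180)
N(k) = 1
V(P, z) = z (V(P, z) = 2*(z - z) + z = 2*0 + z = 0 + z = z)
1/(V(3, -112) + N(v)) = 1/(-112 + 1) = 1/(-111) = -1/111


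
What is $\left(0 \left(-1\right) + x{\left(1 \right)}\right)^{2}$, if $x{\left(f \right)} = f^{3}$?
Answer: $1$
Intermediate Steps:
$\left(0 \left(-1\right) + x{\left(1 \right)}\right)^{2} = \left(0 \left(-1\right) + 1^{3}\right)^{2} = \left(0 + 1\right)^{2} = 1^{2} = 1$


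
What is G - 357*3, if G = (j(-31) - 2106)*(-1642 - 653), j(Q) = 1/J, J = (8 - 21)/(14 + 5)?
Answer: 62862192/13 ≈ 4.8356e+6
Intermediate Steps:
J = -13/19 ≈ -0.68421
j(Q) = -19/13 (j(Q) = 1/(-13/19) = -19/13)
G = 62876115/13 (G = (-19/13 - 2106)*(-1642 - 653) = -27397/13*(-2295) = 62876115/13 ≈ 4.8366e+6)
G - 357*3 = 62876115/13 - 357*3 = 62876115/13 - 1*1071 = 62876115/13 - 1071 = 62862192/13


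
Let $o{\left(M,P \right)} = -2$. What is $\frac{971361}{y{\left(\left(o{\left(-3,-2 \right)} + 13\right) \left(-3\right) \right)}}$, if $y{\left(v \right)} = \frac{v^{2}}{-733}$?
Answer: $- \frac{79111957}{121} \approx -6.5382 \cdot 10^{5}$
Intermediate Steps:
$y{\left(v \right)} = - \frac{v^{2}}{733}$
$\frac{971361}{y{\left(\left(o{\left(-3,-2 \right)} + 13\right) \left(-3\right) \right)}} = \frac{971361}{\left(- \frac{1}{733}\right) \left(\left(-2 + 13\right) \left(-3\right)\right)^{2}} = \frac{971361}{\left(- \frac{1}{733}\right) \left(11 \left(-3\right)\right)^{2}} = \frac{971361}{\left(- \frac{1}{733}\right) \left(-33\right)^{2}} = \frac{971361}{\left(- \frac{1}{733}\right) 1089} = \frac{971361}{- \frac{1089}{733}} = 971361 \left(- \frac{733}{1089}\right) = - \frac{79111957}{121}$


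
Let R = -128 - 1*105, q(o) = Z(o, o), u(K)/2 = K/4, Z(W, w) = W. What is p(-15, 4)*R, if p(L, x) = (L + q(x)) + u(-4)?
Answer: 3029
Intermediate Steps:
u(K) = K/2 (u(K) = 2*(K/4) = K/2)
q(o) = o
R = -233 (R = -128 - 105 = -233)
p(L, x) = -2 + L + x (p(L, x) = (L + x) + (½)*(-4) = (L + x) - 2 = -2 + L + x)
p(-15, 4)*R = (-2 - 15 + 4)*(-233) = -13*(-233) = 3029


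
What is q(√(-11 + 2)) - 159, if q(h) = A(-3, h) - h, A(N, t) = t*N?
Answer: -159 - 12*I ≈ -159.0 - 12.0*I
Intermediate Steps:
A(N, t) = N*t
q(h) = -4*h (q(h) = -3*h - h = -4*h)
q(√(-11 + 2)) - 159 = -4*√(-11 + 2) - 159 = -12*I - 159 = -159 - 12*I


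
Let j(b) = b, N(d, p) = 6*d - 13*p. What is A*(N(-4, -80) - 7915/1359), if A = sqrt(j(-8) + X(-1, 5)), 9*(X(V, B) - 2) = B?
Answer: 9609803*I/4077 ≈ 2357.1*I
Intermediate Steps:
N(d, p) = -13*p + 6*d
X(V, B) = 2 + B/9
A = 7*I/3 (A = sqrt(-8 + (2 + (1/9)*5)) = sqrt(-8 + (2 + 5/9)) = sqrt(-8 + 23/9) = sqrt(-49/9) = 7*I/3 ≈ 2.3333*I)
A*(N(-4, -80) - 7915/1359) = (7*I/3)*((-13*(-80) + 6*(-4)) - 7915/1359) = (7*I/3)*((1040 - 24) - 7915*1/1359) = (7*I/3)*(1016 - 7915/1359) = (7*I/3)*(1372829/1359) = 9609803*I/4077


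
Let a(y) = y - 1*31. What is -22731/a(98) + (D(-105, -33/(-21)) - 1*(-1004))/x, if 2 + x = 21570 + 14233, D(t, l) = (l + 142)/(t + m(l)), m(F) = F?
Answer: -589137157747/1736634908 ≈ -339.24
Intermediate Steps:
a(y) = -31 + y (a(y) = y - 31 = -31 + y)
D(t, l) = (142 + l)/(l + t) (D(t, l) = (l + 142)/(t + l) = (142 + l)/(l + t))
x = 35801 (x = -2 + (21570 + 14233) = -2 + 35803 = 35801)
-22731/a(98) + (D(-105, -33/(-21)) - 1*(-1004))/x = -22731/(-31 + 98) + ((142 - 33/(-21))/(-33/(-21) - 105) - 1*(-1004))/35801 = -22731/67 + ((142 - 33*(-1/21))/(-33*(-1/21) - 105) + 1004)*(1/35801) = -22731*1/67 + ((142 + 11/7)/(11/7 - 105) + 1004)*(1/35801) = -22731/67 + ((1005/7)/(-724/7) + 1004)*(1/35801) = -22731/67 + (-7/724*1005/7 + 1004)*(1/35801) = -22731/67 + (-1005/724 + 1004)*(1/35801) = -22731/67 + (725891/724)*(1/35801) = -22731/67 + 725891/25919924 = -589137157747/1736634908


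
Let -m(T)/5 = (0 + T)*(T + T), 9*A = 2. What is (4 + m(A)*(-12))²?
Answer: 71824/729 ≈ 98.524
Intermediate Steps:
A = 2/9 (A = (⅑)*2 = 2/9 ≈ 0.22222)
m(T) = -10*T² (m(T) = -5*(0 + T)*(T + T) = -5*T*2*T = -10*T²)
(4 + m(A)*(-12))² = (4 - 10*(2/9)²*(-12))² = (4 - 10*4/81*(-12))² = (4 - 40/81*(-12))² = (4 + 160/27)² = (268/27)² = 71824/729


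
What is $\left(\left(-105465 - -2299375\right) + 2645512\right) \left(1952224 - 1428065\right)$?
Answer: $2536626596098$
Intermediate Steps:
$\left(\left(-105465 - -2299375\right) + 2645512\right) \left(1952224 - 1428065\right) = \left(\left(-105465 + 2299375\right) + 2645512\right) 524159 = \left(2193910 + 2645512\right) 524159 = 4839422 \cdot 524159 = 2536626596098$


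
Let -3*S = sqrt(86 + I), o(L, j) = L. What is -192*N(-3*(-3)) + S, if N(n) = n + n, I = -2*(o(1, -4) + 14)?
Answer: -3456 - 2*sqrt(14)/3 ≈ -3458.5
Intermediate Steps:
I = -30 (I = -2*(1 + 14) = -2*15 = -30)
S = -2*sqrt(14)/3 (S = -sqrt(86 - 30)/3 = -2*sqrt(14)/3 ≈ -2.4944)
N(n) = 2*n
-192*N(-3*(-3)) + S = -384*(-3*(-3)) - 2*sqrt(14)/3 = -384*9 - 2*sqrt(14)/3 = -192*18 - 2*sqrt(14)/3 = -3456 - 2*sqrt(14)/3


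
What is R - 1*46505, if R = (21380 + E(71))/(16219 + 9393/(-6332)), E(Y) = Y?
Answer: -4775430766343/102689315 ≈ -46504.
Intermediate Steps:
R = 135827732/102689315 (R = (21380 + 71)/(16219 + 9393/(-6332)) = 21451/(16219 + 9393*(-1/6332)) = 21451/(16219 - 9393/6332) = 21451/(102689315/6332) = 21451*(6332/102689315) = 135827732/102689315 ≈ 1.3227)
R - 1*46505 = 135827732/102689315 - 1*46505 = 135827732/102689315 - 46505 = -4775430766343/102689315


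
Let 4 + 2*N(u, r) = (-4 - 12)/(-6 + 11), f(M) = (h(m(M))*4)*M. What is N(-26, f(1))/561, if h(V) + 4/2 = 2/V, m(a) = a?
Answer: -6/935 ≈ -0.0064171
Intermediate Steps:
h(V) = -2 + 2/V
f(M) = M*(-8 + 8/M) (f(M) = ((-2 + 2/M)*4)*M = (-8 + 8/M)*M = M*(-8 + 8/M))
N(u, r) = -18/5 (N(u, r) = -2 + ((-4 - 12)/(-6 + 11))/2 = -2 + (-16/5)/2 = -2 + (-16*⅕)/2 = -2 + (½)*(-16/5) = -2 - 8/5 = -18/5)
N(-26, f(1))/561 = -18/5/561 = -18/5*1/561 = -6/935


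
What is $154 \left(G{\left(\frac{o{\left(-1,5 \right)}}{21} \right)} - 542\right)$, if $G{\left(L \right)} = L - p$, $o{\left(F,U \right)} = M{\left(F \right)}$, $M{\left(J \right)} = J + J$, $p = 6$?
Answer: $- \frac{253220}{3} \approx -84407.0$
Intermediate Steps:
$M{\left(J \right)} = 2 J$
$o{\left(F,U \right)} = 2 F$
$G{\left(L \right)} = -6 + L$ ($G{\left(L \right)} = L - 6 = -6 + L$)
$154 \left(G{\left(\frac{o{\left(-1,5 \right)}}{21} \right)} - 542\right) = 154 \left(\left(-6 + \frac{2 \left(-1\right)}{21}\right) - 542\right) = 154 \left(\left(-6 - \frac{2}{21}\right) - 542\right) = 154 \left(- \frac{128}{21} - 542\right) = 154 \left(- \frac{11510}{21}\right) = - \frac{253220}{3}$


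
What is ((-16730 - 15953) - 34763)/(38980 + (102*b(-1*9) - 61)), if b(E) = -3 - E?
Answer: -22482/13177 ≈ -1.7062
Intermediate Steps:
((-16730 - 15953) - 34763)/(38980 + (102*b(-1*9) - 61)) = ((-16730 - 15953) - 34763)/(38980 + (102*(-3 - (-1)*9) - 61)) = (-32683 - 34763)/(38980 + (102*(-3 - 1*(-9)) - 61)) = -67446/(38980 + (102*(-3 + 9) - 61)) = -67446/(38980 + (102*6 - 61)) = -67446/(38980 + (612 - 61)) = -67446/(38980 + 551) = -67446/39531 = -67446*1/39531 = -22482/13177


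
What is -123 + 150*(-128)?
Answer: -19323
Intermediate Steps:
-123 + 150*(-128) = -123 - 19200 = -19323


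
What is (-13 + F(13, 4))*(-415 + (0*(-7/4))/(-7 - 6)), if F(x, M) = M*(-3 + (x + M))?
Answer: -17845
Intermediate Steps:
F(x, M) = M*(-3 + M + x) (F(x, M) = M*(-3 + (M + x)) = M*(-3 + M + x))
(-13 + F(13, 4))*(-415 + (0*(-7/4))/(-7 - 6)) = (-13 + 4*(-3 + 4 + 13))*(-415 + (0*(-7/4))/(-7 - 6)) = (-13 + 4*14)*(-415 + (0*(-7*¼))/(-13)) = (-13 + 56)*(-415 + (0*(-7/4))*(-1/13)) = 43*(-415 + 0*(-1/13)) = 43*(-415 + 0) = 43*(-415) = -17845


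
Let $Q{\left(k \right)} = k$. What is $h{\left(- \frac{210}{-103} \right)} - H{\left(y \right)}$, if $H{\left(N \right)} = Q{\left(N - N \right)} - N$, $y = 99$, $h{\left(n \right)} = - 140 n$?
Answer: $- \frac{19203}{103} \approx -186.44$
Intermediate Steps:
$H{\left(N \right)} = - N$ ($H{\left(N \right)} = \left(N - N\right) - N = 0 - N = - N$)
$h{\left(- \frac{210}{-103} \right)} - H{\left(y \right)} = - 140 \left(- \frac{210}{-103}\right) - \left(-1\right) 99 = - 140 \left(\left(-210\right) \left(- \frac{1}{103}\right)\right) - -99 = \left(-140\right) \frac{210}{103} + 99 = - \frac{29400}{103} + 99 = - \frac{19203}{103}$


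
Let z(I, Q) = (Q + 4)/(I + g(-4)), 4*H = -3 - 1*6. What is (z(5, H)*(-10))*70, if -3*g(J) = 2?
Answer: -3675/13 ≈ -282.69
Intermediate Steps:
g(J) = -⅔ (g(J) = -⅓*2 = -⅔)
H = -9/4 (H = (-3 - 1*6)/4 = (-3 - 6)/4 = (¼)*(-9) = -9/4 ≈ -2.2500)
z(I, Q) = (4 + Q)/(-⅔ + I) (z(I, Q) = (Q + 4)/(I - ⅔) = (4 + Q)/(-⅔ + I))
(z(5, H)*(-10))*70 = ((3*(4 - 9/4)/(-2 + 3*5))*(-10))*70 = ((3*(7/4)/(-2 + 15))*(-10))*70 = ((3*(7/4)/13)*(-10))*70 = ((3*(1/13)*(7/4))*(-10))*70 = ((21/52)*(-10))*70 = -105/26*70 = -3675/13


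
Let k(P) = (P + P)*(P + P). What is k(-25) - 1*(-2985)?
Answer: 5485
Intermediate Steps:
k(P) = 4*P**2 (k(P) = (2*P)*(2*P) = 4*P**2)
k(-25) - 1*(-2985) = 4*(-25)**2 - 1*(-2985) = 4*625 + 2985 = 2500 + 2985 = 5485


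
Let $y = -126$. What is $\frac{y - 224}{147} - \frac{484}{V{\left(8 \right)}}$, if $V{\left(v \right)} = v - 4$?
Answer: $- \frac{2591}{21} \approx -123.38$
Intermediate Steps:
$V{\left(v \right)} = -4 + v$ ($V{\left(v \right)} = v - 4 = -4 + v$)
$\frac{y - 224}{147} - \frac{484}{V{\left(8 \right)}} = \frac{-126 - 224}{147} - \frac{484}{-4 + 8} = \left(-126 - 224\right) \frac{1}{147} - \frac{484}{4} = \left(-350\right) \frac{1}{147} - 121 = - \frac{50}{21} - 121 = - \frac{2591}{21}$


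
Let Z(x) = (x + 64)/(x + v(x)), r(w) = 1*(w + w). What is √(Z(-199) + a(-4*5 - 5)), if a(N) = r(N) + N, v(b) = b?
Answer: I*√11826570/398 ≈ 8.6407*I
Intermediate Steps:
r(w) = 2*w (r(w) = 1*(2*w) = 2*w)
Z(x) = (64 + x)/(2*x) (Z(x) = (x + 64)/(x + x) = (64 + x)/((2*x)) = (64 + x)*(1/(2*x)) = (64 + x)/(2*x))
a(N) = 3*N (a(N) = 2*N + N = 3*N)
√(Z(-199) + a(-4*5 - 5)) = √((½)*(64 - 199)/(-199) + 3*(-4*5 - 5)) = √((½)*(-1/199)*(-135) + 3*(-20 - 5)) = √(135/398 + 3*(-25)) = √(135/398 - 75) = √(-29715/398) = I*√11826570/398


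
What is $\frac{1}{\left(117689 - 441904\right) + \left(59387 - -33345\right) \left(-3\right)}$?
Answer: $- \frac{1}{602411} \approx -1.66 \cdot 10^{-6}$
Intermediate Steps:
$\frac{1}{\left(117689 - 441904\right) + \left(59387 - -33345\right) \left(-3\right)} = \frac{1}{\left(117689 - 441904\right) + \left(59387 + 33345\right) \left(-3\right)} = \frac{1}{-324215 + 92732 \left(-3\right)} = \frac{1}{-324215 - 278196} = \frac{1}{-602411} = - \frac{1}{602411}$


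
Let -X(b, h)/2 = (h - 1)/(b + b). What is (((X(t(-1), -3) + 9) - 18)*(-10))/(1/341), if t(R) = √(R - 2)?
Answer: 30690 + 13640*I*√3/3 ≈ 30690.0 + 7875.1*I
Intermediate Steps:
t(R) = √(-2 + R)
X(b, h) = -(-1 + h)/b (X(b, h) = -2*(h - 1)/(b + b) = -2*(-1 + h)/(2*b) = -2*(-1 + h)*1/(2*b) = -(-1 + h)/b)
(((X(t(-1), -3) + 9) - 18)*(-10))/(1/341) = ((((1 - 1*(-3))/(√(-2 - 1)) + 9) - 18)*(-10))/(1/341) = ((((1 + 3)/(√(-3)) + 9) - 18)*(-10))/(1/341) = (((4/(I*√3) + 9) - 18)*(-10))*341 = (((-I*√3/3*4 + 9) - 18)*(-10))*341 = (((-4*I*√3/3 + 9) - 18)*(-10))*341 = (((9 - 4*I*√3/3) - 18)*(-10))*341 = ((-9 - 4*I*√3/3)*(-10))*341 = (90 + 40*I*√3/3)*341 = 30690 + 13640*I*√3/3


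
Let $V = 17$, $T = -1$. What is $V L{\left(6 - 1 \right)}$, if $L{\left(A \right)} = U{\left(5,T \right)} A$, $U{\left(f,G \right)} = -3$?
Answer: $-255$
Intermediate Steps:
$L{\left(A \right)} = - 3 A$
$V L{\left(6 - 1 \right)} = 17 \left(- 3 \left(6 - 1\right)\right) = 17 \left(\left(-3\right) 5\right) = 17 \left(-15\right) = -255$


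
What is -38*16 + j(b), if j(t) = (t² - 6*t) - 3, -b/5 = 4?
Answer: -91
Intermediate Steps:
b = -20 (b = -5*4 = -20)
j(t) = -3 + t² - 6*t
-38*16 + j(b) = -38*16 + (-3 + (-20)² - 6*(-20)) = -608 + (-3 + 400 + 120) = -608 + 517 = -91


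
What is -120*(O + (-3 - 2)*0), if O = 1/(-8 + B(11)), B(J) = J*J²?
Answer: -40/441 ≈ -0.090703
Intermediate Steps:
B(J) = J³
O = 1/1323 (O = 1/(-8 + 11³) = 1/(-8 + 1331) = 1/1323 ≈ 0.00075586)
-120*(O + (-3 - 2)*0) = -120*(1/1323 + (-3 - 2)*0) = -120*(1/1323 - 5*0) = -120*(1/1323 + 0) = -120*1/1323 = -40/441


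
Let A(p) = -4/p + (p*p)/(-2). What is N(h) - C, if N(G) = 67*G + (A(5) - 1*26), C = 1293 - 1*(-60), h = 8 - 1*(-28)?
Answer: 10197/10 ≈ 1019.7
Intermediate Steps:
h = 36 (h = 8 + 28 = 36)
A(p) = -4/p - p²/2 (A(p) = -4/p + p²*(-½) = -4/p - p²/2)
C = 1353 (C = 1293 + 60 = 1353)
N(G) = -393/10 + 67*G (N(G) = 67*G + ((½)*(-8 - 1*5³)/5 - 1*26) = 67*G + ((½)*(⅕)*(-8 - 1*125) - 26) = 67*G + ((½)*(⅕)*(-8 - 125) - 26) = 67*G + ((½)*(⅕)*(-133) - 26) = 67*G + (-133/10 - 26) = 67*G - 393/10 = -393/10 + 67*G)
N(h) - C = (-393/10 + 67*36) - 1*1353 = (-393/10 + 2412) - 1353 = 23727/10 - 1353 = 10197/10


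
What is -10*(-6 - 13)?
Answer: 190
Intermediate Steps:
-10*(-6 - 13) = -10*(-19) = 190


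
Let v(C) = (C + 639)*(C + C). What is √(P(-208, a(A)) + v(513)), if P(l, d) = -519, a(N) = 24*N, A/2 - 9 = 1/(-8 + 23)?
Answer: √1181433 ≈ 1086.9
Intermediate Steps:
A = 272/15 (A = 18 + 2/(-8 + 23) = 18 + 2/15 = 272/15 ≈ 18.133)
v(C) = 2*C*(639 + C) (v(C) = (639 + C)*(2*C) = 2*C*(639 + C))
√(P(-208, a(A)) + v(513)) = √(-519 + 2*513*(639 + 513)) = √(-519 + 2*513*1152) = √(-519 + 1181952) = √1181433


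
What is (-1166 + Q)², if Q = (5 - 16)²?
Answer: 1092025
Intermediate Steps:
Q = 121 (Q = (-11)² = 121)
(-1166 + Q)² = (-1166 + 121)² = (-1045)² = 1092025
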